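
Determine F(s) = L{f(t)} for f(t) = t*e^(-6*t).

F(s) = (s + 6)^(-2)

L{e^(-6t)} = 1/(s + 6).
Then apply L{t·g(t)} = -d/ds[G(s)] with G(s) = 1/(s + 6):
differentiating 1 time and applying the sign gives (s + 6)^(-2).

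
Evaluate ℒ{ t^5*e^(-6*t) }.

120/(s + 6)^6

L{t^5} = 5!/s^6 = 120/s^6.
By the first shifting theorem, multiplying by e^(-6t) replaces s with s + 6.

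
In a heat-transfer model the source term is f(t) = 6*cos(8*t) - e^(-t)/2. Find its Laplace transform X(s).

Apply the Laplace transform termwise.
(-1/2)·[L{e^(-t)} = 1/(s + 1)]; (6)·[L{cos(8t)} = s/(s^2 + 64)].

X(s) = 6*s/(s^2 + 64) - 1/(2*(s + 1))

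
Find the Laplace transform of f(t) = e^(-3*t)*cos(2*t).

(s + 3)/((s + 3)^2 + 4)

L{cos(2t)} = s/(s^2 + 4).
By the first shifting theorem, multiplying by e^(-3t) replaces s with s + 3.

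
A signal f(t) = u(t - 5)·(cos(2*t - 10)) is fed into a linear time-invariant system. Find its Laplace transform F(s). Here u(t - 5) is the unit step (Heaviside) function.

By the second shifting theorem, L{u(t - c)·g(t - c)} = e^(-cs)·G(s) with c = 5 and G(s) = L{g(t)}.
L{cos(2t)} = s/(s^2 + 4).

F(s) = s*exp(-5*s)/(s^2 + 4)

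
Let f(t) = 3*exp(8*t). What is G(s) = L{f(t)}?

G(s) = 3/(s - 8)

L{3} = 3/s.
By the first shifting theorem, multiplying by e^(8t) replaces s with s - 8.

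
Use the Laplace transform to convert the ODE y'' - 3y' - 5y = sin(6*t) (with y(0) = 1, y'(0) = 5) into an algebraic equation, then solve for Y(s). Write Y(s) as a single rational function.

Y(s) = (s^3 + 2*s^2 + 36*s + 78)/(s^4 - 3*s^3 + 31*s^2 - 108*s - 180)

Take the Laplace transform of both sides.
The derivative rules (L{y''} = s^2 Y - s·y(0) - y'(0) and L{y'} = sY - y(0), with y(0) = 1, y'(0) = 5) turn the left side into (s^2 - 3*s - 5)Y - (s + 2).
The right side is L{sin(6*t)} = 6/(s^2 + 36).
So (s^2 - 3*s - 5)Y = 6/(s^2 + 36) + (s + 2).
Solve for Y(s) and write it as one ratio of polynomials.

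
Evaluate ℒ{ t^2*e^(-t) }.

2/(s + 1)^3

L{t^2} = 2!/s^3 = 2/s^3.
By the first shifting theorem, multiplying by e^(-t) replaces s with s + 1.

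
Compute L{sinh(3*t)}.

3/(s^2 - 9)

L{sinh(3t)} = 3/(s^2 - 9).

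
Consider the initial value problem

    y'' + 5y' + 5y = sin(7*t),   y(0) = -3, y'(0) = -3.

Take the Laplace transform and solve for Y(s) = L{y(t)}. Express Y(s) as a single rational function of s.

Y(s) = (-3*s^3 - 18*s^2 - 147*s - 875)/(s^4 + 5*s^3 + 54*s^2 + 245*s + 245)

Take the Laplace transform of both sides.
Using L{y''} = s^2 Y - s·y(0) - y'(0) and L{y'} = sY - y(0), with y(0) = -3, y'(0) = -3, the left side becomes (s^2 + 5*s + 5)Y - (-3*s - 18).
The right side is L{sin(7*t)} = 7/(s^2 + 49).
So (s^2 + 5*s + 5)Y = 7/(s^2 + 49) + (-3*s - 18).
Solve for Y(s) and write it as one ratio of polynomials.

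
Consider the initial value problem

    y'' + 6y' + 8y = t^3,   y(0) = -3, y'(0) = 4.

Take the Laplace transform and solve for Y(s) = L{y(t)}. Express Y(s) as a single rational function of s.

Y(s) = (-3*s^5 - 14*s^4 + 6)/(s^6 + 6*s^5 + 8*s^4)

Apply the Laplace transform to the equation.
The derivative rules (L{y''} = s^2 Y - s·y(0) - y'(0) and L{y'} = sY - y(0), with y(0) = -3, y'(0) = 4) turn the left side into (s^2 + 6*s + 8)Y - (-3*s - 14).
The right side is L{t^3} = 6/s^4.
So (s^2 + 6*s + 8)Y = 6/s^4 + (-3*s - 14).
Solve for Y(s) and write it as one ratio of polynomials.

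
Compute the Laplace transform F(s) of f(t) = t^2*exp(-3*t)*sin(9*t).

F(s) = 54*(s^2 + 6*s - 18)/(s^2 + 6*s + 90)^3

L{sin(9t)} = 9/(s^2 + 81).
Multiplying by e^(-3t) shifts s → s + 3, so L{exp(-3*t)*sin(9*t)} = 9/((s + 3)^2 + 81).
Then apply L{t^2·g(t)} = (-1)^2 d^2/ds^2[G(s)] with G(s) = 9/((s + 3)^2 + 81):
differentiating 2 times and applying the sign gives 54*(s^2 + 6*s - 18)/(s^2 + 6*s + 90)^3.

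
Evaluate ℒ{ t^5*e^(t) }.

L{t^5} = 5!/s^6 = 120/s^6.
By the first shifting theorem, multiplying by e^(t) replaces s with s - 1.

120/(s - 1)^6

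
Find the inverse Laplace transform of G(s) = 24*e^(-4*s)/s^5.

Heaviside(t - 4)*((t - 4)^4)

The factor e^(-4s) signals a time shift by c = 4 (second shifting theorem).
L{t^4} = 4!/s^5 = 24/s^5, so L^-1{24/s^5} = t^4.
Hence the inverse is u(t - 4) times that function evaluated at t - 4.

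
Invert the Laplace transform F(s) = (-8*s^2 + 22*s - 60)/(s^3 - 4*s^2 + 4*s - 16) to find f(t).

Factor the denominator: s^3 - 4*s^2 + 4*s - 16 = (s - 4)*(s^2 + 4).
Partial fraction decomposition gives [-5/(s - 4)] + [-3*s/(s^2 + 4)] + [10/(s^2 + 4)].
Invert each term: -5/(s - 4) ↔ -5e^(4t); -3·s/(s^2 + 4) ↔ -3cos(2t); 5·2/(s^2 + 4) ↔ 5sin(2t).

f(t) = -5*exp(4*t) + 5*sin(2*t) - 3*cos(2*t)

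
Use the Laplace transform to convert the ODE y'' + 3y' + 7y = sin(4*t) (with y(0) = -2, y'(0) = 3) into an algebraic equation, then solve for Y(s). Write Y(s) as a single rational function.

Laplace-transform each side.
With L{y''} = s^2 Y - s·y(0) - y'(0) and L{y'} = sY - y(0), with y(0) = -2, y'(0) = 3: the LHS transforms to (s^2 + 3*s + 7)Y - (-2*s - 3).
The right side is L{sin(4*t)} = 4/(s^2 + 16).
So (s^2 + 3*s + 7)Y = 4/(s^2 + 16) + (-2*s - 3).
Solve for Y(s) and write it as one ratio of polynomials.

Y(s) = (-2*s^3 - 3*s^2 - 32*s - 44)/(s^4 + 3*s^3 + 23*s^2 + 48*s + 112)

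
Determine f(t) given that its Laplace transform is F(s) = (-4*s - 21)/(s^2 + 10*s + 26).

Complete the square in the denominator: s^2 + 10*s + 26 = (s + 5)^2 + 1^2.
Split the numerator to match: -4*s - 21 = -4·(s + 5) - 1·1.
Invert each term: -4·(s + 5)/((s + 5)^2 + 1) ↔ -4e^(-5t)cos(t); -1·1/((s + 5)^2 + 1) ↔ -e^(-5t)sin(t).

f(t) = -exp(-5*t)*sin(t) - 4*exp(-5*t)*cos(t)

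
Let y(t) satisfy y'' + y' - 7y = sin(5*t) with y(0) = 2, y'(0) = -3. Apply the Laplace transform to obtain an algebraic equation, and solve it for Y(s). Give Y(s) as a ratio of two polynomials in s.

Take the Laplace transform of both sides.
With L{y''} = s^2 Y - s·y(0) - y'(0) and L{y'} = sY - y(0), with y(0) = 2, y'(0) = -3: the LHS transforms to (s^2 + s - 7)Y - (2*s - 1).
The right side is L{sin(5*t)} = 5/(s^2 + 25).
So (s^2 + s - 7)Y = 5/(s^2 + 25) + (2*s - 1).
Divide through and combine into a single rational function.

Y(s) = (2*s^3 - s^2 + 50*s - 20)/(s^4 + s^3 + 18*s^2 + 25*s - 175)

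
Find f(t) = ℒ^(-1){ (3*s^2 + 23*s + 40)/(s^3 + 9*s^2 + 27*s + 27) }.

Factor the denominator: s^3 + 9*s^2 + 27*s + 27 = (s + 3)^3.
Partial fraction decomposition gives [3/(s + 3)] + [5/(s + 3)^2] + [-2/(s + 3)^3].
Invert each term: 3/(s + 3) ↔ 3e^(-3t); 5/(s + 3)^2 ↔ 5t·e^(-3t); -2/(s + 3)^3 ↔ (-1)t^2·e^(-3t).

f(t) = -t^2*exp(-3*t) + 5*t*exp(-3*t) + 3*exp(-3*t)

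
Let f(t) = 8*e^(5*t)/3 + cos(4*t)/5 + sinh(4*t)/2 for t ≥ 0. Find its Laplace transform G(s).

The transform is linear, so treat each term independently.
(1/5)·[L{cos(4t)} = s/(s^2 + 16)]; (1/2)·[L{sinh(4t)} = 4/(s^2 - 16)]; (8/3)·[L{e^(5t)} = 1/(s - 5)].

G(s) = s/(5*(s^2 + 16)) + 2/(s^2 - 16) + 8/(3*(s - 5))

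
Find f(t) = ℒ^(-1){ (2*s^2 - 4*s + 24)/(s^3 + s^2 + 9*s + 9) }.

Factor the denominator: s^3 + s^2 + 9*s + 9 = (s + 1)*(s^2 + 9).
Partial fraction decomposition gives [3/(s + 1)] + [-s/(s^2 + 9)] + [-3/(s^2 + 9)].
Invert each term: 3/(s + 1) ↔ 3e^(-t); -1·s/(s^2 + 9) ↔ -cos(3t); -1·3/(s^2 + 9) ↔ -sin(3t).

f(t) = -sin(3*t) - cos(3*t) + 3*exp(-t)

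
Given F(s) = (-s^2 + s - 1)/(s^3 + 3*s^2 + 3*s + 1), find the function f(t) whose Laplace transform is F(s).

f(t) = -3*t^2*exp(-t)/2 + 3*t*exp(-t) - exp(-t)

Factor the denominator: s^3 + 3*s^2 + 3*s + 1 = (s + 1)^3.
Partial fraction decomposition gives [-1/(s + 1)] + [3/(s + 1)^2] + [-3/(s + 1)^3].
Invert each term: -1/(s + 1) ↔ -e^(-t); 3/(s + 1)^2 ↔ 3t·e^(-t); -3/(s + 1)^3 ↔ (-3/2)t^2·e^(-t).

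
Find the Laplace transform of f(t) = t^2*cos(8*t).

2*s*(s^2 - 192)/(s^2 + 64)^3

L{cos(8t)} = s/(s^2 + 64).
Then apply L{t^2·g(t)} = (-1)^2 d^2/ds^2[G(s)] with G(s) = s/(s^2 + 64):
differentiating 2 times and applying the sign gives 2*s*(s^2 - 192)/(s^2 + 64)^3.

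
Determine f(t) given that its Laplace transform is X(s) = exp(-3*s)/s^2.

f(t) = Heaviside(t - 3)*(t - 3)

The factor e^(-3s) signals a time shift by c = 3 (second shifting theorem).
L{t} = 1!/s^2 = 1/s^2, so L^-1{s^(-2)} = t.
Hence the inverse is u(t - 3) times that function evaluated at t - 3.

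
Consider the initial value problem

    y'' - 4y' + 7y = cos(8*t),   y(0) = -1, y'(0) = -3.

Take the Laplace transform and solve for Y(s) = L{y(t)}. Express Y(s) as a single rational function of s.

Y(s) = (-s^3 + s^2 - 63*s + 64)/(s^4 - 4*s^3 + 71*s^2 - 256*s + 448)

Take the Laplace transform of both sides.
With L{y''} = s^2 Y - s·y(0) - y'(0) and L{y'} = sY - y(0), with y(0) = -1, y'(0) = -3: the LHS transforms to (s^2 - 4*s + 7)Y - (-s + 1).
The right side is L{cos(8*t)} = s/(s^2 + 64).
So (s^2 - 4*s + 7)Y = s/(s^2 + 64) + (-s + 1).
Isolate Y and clear denominators.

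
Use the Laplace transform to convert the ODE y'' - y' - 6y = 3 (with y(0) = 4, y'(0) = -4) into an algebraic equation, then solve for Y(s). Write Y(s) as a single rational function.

Apply the Laplace transform to the equation.
The derivative rules (L{y''} = s^2 Y - s·y(0) - y'(0) and L{y'} = sY - y(0), with y(0) = 4, y'(0) = -4) turn the left side into (s^2 - s - 6)Y - (4*s - 8).
The right side is L{3} = 3/s.
So (s^2 - s - 6)Y = 3/s + (4*s - 8).
Isolate Y and clear denominators.

Y(s) = (4*s^2 - 8*s + 3)/(s^3 - s^2 - 6*s)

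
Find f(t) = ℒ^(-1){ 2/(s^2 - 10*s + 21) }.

Rewrite the denominator: s^2 - 10*s + 21 = (s - 5)^2 - 4.
The form in (s - 5) signals a first-shifting-theorem factor e^(5t).
Since L{sinh(2t)} = 2/(s^2 - 4), the inverse is e^(5*t)*sinh(2*t).

f(t) = exp(5*t)*sinh(2*t)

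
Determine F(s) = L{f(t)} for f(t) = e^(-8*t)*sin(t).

F(s) = 1/((s + 8)^2 + 1)

L{sin(t)} = 1/(s^2 + 1).
By the first shifting theorem, multiplying by e^(-8t) replaces s with s + 8.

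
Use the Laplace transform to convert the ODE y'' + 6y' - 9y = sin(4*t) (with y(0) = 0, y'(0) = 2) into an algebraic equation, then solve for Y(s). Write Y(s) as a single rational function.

Y(s) = (2*s^2 + 36)/(s^4 + 6*s^3 + 7*s^2 + 96*s - 144)

Take the Laplace transform of both sides.
With L{y''} = s^2 Y - s·y(0) - y'(0) and L{y'} = sY - y(0), with y(0) = 0, y'(0) = 2: the LHS transforms to (s^2 + 6*s - 9)Y - (2).
The right side is L{sin(4*t)} = 4/(s^2 + 16).
So (s^2 + 6*s - 9)Y = 4/(s^2 + 16) + (2).
Isolate Y and clear denominators.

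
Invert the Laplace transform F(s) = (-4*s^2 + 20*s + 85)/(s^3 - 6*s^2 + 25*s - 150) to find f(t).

f(t) = exp(6*t) - 2*sin(5*t) - 5*cos(5*t)

Factor the denominator: s^3 - 6*s^2 + 25*s - 150 = (s - 6)*(s^2 + 25).
Partial fraction decomposition gives [1/(s - 6)] + [-5*s/(s^2 + 25)] + [-10/(s^2 + 25)].
Invert each term: 1/(s - 6) ↔ e^(6t); -5·s/(s^2 + 25) ↔ -5cos(5t); -2·5/(s^2 + 25) ↔ -2sin(5t).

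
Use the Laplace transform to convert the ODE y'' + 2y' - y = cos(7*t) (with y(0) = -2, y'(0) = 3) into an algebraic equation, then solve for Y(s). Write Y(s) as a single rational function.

Laplace-transform each side.
With L{y''} = s^2 Y - s·y(0) - y'(0) and L{y'} = sY - y(0), with y(0) = -2, y'(0) = 3: the LHS transforms to (s^2 + 2*s - 1)Y - (-2*s - 1).
The right side is L{cos(7*t)} = s/(s^2 + 49).
So (s^2 + 2*s - 1)Y = s/(s^2 + 49) + (-2*s - 1).
Isolate Y and clear denominators.

Y(s) = (-2*s^3 - s^2 - 97*s - 49)/(s^4 + 2*s^3 + 48*s^2 + 98*s - 49)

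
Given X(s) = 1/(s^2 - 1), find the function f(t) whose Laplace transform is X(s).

Since L{sinh(t)} = 1/(s^2 - 1), the inverse is sinh(t).

f(t) = sinh(t)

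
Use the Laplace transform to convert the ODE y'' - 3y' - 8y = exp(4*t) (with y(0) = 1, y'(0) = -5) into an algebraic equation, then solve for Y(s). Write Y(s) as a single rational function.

Y(s) = (s^2 - 12*s + 33)/(s^3 - 7*s^2 + 4*s + 32)

Take the Laplace transform of both sides.
With L{y''} = s^2 Y - s·y(0) - y'(0) and L{y'} = sY - y(0), with y(0) = 1, y'(0) = -5: the LHS transforms to (s^2 - 3*s - 8)Y - (s - 8).
The right side is L{exp(4*t)} = 1/(s - 4).
So (s^2 - 3*s - 8)Y = 1/(s - 4) + (s - 8).
Isolate Y and clear denominators.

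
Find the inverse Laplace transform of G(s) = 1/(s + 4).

exp(-4*t)

Since L{e^(-4t)} = 1/(s + 4), the inverse is e^(-4*t).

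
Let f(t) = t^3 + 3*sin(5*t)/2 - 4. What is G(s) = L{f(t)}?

By linearity of the Laplace transform, transform each term separately.
L{t^3} = 3!/s^4 = 6/s^4; (3/2)·[L{sin(5t)} = 5/(s^2 + 25)]; L{-4} = -4/s.

G(s) = 15/(2*(s^2 + 25)) - 4/s + 6/s^4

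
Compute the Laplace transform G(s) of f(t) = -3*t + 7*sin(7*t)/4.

Apply the Laplace transform termwise.
(-3)·[L{t} = 1!/s^2 = 1/s^2]; (7/4)·[L{sin(7t)} = 7/(s^2 + 49)].

G(s) = 49/(4*(s^2 + 49)) - 3/s^2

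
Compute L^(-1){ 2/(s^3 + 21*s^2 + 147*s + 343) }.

Rewrite the denominator: s^3 + 21*s^2 + 147*s + 343 = (s + 7)^3.
The form in (s + 7) signals a first-shifting-theorem factor e^(-7t).
Since L{t^2} = 2!/s^3 = 2/s^3, the inverse is t^2*e^(-7*t).

t^2*exp(-7*t)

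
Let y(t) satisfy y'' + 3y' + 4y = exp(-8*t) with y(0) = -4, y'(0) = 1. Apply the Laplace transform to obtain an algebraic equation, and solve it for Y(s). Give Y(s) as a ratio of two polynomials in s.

Y(s) = (-4*s^2 - 43*s - 87)/(s^3 + 11*s^2 + 28*s + 32)

Laplace-transform each side.
Using L{y''} = s^2 Y - s·y(0) - y'(0) and L{y'} = sY - y(0), with y(0) = -4, y'(0) = 1, the left side becomes (s^2 + 3*s + 4)Y - (-4*s - 11).
The right side is L{exp(-8*t)} = 1/(s + 8).
So (s^2 + 3*s + 4)Y = 1/(s + 8) + (-4*s - 11).
Divide through and combine into a single rational function.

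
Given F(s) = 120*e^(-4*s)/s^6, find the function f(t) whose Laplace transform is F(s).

f(t) = Heaviside(t - 4)*((t - 4)^5)

The factor e^(-4s) signals a time shift by c = 4 (second shifting theorem).
L{t^5} = 5!/s^6 = 120/s^6, so L^-1{120/s^6} = t^5.
Hence the inverse is u(t - 4) times that function evaluated at t - 4.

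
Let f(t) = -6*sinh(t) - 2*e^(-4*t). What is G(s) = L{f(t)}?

Apply the Laplace transform termwise.
(-6)·[L{sinh(t)} = 1/(s^2 - 1)]; (-2)·[L{e^(-4t)} = 1/(s + 4)].

G(s) = -6/(s^2 - 1) - 2/(s + 4)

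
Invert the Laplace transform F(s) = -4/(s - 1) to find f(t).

Since L{e^(t)} = 1/(s - 1), the inverse is e^(t), scaled by -4.

f(t) = -4*exp(t)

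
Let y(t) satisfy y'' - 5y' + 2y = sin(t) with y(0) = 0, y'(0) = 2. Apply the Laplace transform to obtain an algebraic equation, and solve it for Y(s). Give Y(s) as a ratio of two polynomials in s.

Transform both sides with L{·}.
The derivative rules (L{y''} = s^2 Y - s·y(0) - y'(0) and L{y'} = sY - y(0), with y(0) = 0, y'(0) = 2) turn the left side into (s^2 - 5*s + 2)Y - (2).
The right side is L{sin(t)} = 1/(s^2 + 1).
So (s^2 - 5*s + 2)Y = 1/(s^2 + 1) + (2).
Divide through and combine into a single rational function.

Y(s) = (2*s^2 + 3)/(s^4 - 5*s^3 + 3*s^2 - 5*s + 2)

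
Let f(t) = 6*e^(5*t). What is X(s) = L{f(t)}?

X(s) = 6/(s - 5)

L{6} = 6/s.
By the first shifting theorem, multiplying by e^(5t) replaces s with s - 5.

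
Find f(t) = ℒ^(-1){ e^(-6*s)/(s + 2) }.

f(t) = Heaviside(t - 6)*(exp(-2*t + 12))

The factor e^(-6s) signals a time shift by c = 6 (second shifting theorem).
L{e^(-2t)} = 1/(s + 2), so L^-1{1/(s + 2)} = e^(-2*t).
Hence the inverse is u(t - 6) times that function evaluated at t - 6.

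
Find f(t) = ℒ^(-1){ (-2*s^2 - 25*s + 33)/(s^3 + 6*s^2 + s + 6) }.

f(t) = 5*sin(t) - 5*cos(t) + 3*exp(-6*t)

Factor the denominator: s^3 + 6*s^2 + s + 6 = (s + 6)*(s^2 + 1).
Partial fraction decomposition gives [3/(s + 6)] + [-5*s/(s^2 + 1)] + [5/(s^2 + 1)].
Invert each term: 3/(s + 6) ↔ 3e^(-6t); -5·s/(s^2 + 1) ↔ -5cos(t); 5·1/(s^2 + 1) ↔ 5sin(t).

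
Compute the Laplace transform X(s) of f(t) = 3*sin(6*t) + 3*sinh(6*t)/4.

X(s) = 18/(s^2 + 36) + 9/(2*(s^2 - 36))

The transform is linear, so treat each term independently.
(3/4)·[L{sinh(6t)} = 6/(s^2 - 36)]; (3)·[L{sin(6t)} = 6/(s^2 + 36)].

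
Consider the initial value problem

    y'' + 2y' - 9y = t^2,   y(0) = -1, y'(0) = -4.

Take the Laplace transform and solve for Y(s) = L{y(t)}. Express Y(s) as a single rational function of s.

Transform both sides with L{·}.
Using L{y''} = s^2 Y - s·y(0) - y'(0) and L{y'} = sY - y(0), with y(0) = -1, y'(0) = -4, the left side becomes (s^2 + 2*s - 9)Y - (-s - 6).
The right side is L{t^2} = 2/s^3.
So (s^2 + 2*s - 9)Y = 2/s^3 + (-s - 6).
Isolate Y and clear denominators.

Y(s) = (-s^4 - 6*s^3 + 2)/(s^5 + 2*s^4 - 9*s^3)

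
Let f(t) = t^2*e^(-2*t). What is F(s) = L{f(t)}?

L{t^2} = 2!/s^3 = 2/s^3.
By the first shifting theorem, multiplying by e^(-2t) replaces s with s + 2.

F(s) = 2/(s + 2)^3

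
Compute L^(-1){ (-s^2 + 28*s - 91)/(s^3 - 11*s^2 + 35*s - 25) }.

Factor the denominator: s^3 - 11*s^2 + 35*s - 25 = (s - 5)^2*(s - 1).
Partial fraction decomposition gives [3/(s - 5)] + [6/(s - 5)^2] + [-4/(s - 1)].
Invert each term: 3/(s - 5) ↔ 3e^(5t); 6/(s - 5)^2 ↔ 6t·e^(5t); -4/(s - 1) ↔ -4e^(t).

6*t*exp(5*t) + 3*exp(5*t) - 4*exp(t)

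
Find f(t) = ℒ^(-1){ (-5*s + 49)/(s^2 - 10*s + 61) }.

f(t) = 4*exp(5*t)*sin(6*t) - 5*exp(5*t)*cos(6*t)

Complete the square in the denominator: s^2 - 10*s + 61 = (s - 5)^2 + 6^2.
Split the numerator to match: -5*s + 49 = -5·(s - 5) + 4·6.
Invert each term: -5·(s - 5)/((s - 5)^2 + 36) ↔ -5e^(5t)cos(6t); 4·6/((s - 5)^2 + 36) ↔ 4e^(5t)sin(6t).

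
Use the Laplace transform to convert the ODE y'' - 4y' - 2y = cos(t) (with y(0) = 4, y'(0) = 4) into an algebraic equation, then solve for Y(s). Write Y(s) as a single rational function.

Transform both sides with L{·}.
The derivative rules (L{y''} = s^2 Y - s·y(0) - y'(0) and L{y'} = sY - y(0), with y(0) = 4, y'(0) = 4) turn the left side into (s^2 - 4*s - 2)Y - (4*s - 12).
The right side is L{cos(t)} = s/(s^2 + 1).
So (s^2 - 4*s - 2)Y = s/(s^2 + 1) + (4*s - 12).
Solve for Y(s) and write it as one ratio of polynomials.

Y(s) = (4*s^3 - 12*s^2 + 5*s - 12)/(s^4 - 4*s^3 - s^2 - 4*s - 2)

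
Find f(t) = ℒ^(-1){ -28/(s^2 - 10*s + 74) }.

f(t) = -4*exp(5*t)*sin(7*t)

Rewrite the denominator: s^2 - 10*s + 74 = (s - 5)^2 + 49.
The form in (s - 5) signals a first-shifting-theorem factor e^(5t).
Since L{sin(7t)} = 7/(s^2 + 49), the inverse is e^(5*t)*sin(7*t), scaled by -4.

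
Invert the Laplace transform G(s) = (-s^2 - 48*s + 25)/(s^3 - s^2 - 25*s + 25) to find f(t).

Factor the denominator: s^3 - s^2 - 25*s + 25 = (s - 5)*(s - 1)*(s + 5).
Partial fraction decomposition gives [-6/(s - 5)] + [4/(s + 5)] + [1/(s - 1)].
Invert each term: -6/(s - 5) ↔ -6e^(5t); 4/(s + 5) ↔ 4e^(-5t); 1/(s - 1) ↔ e^(t).

f(t) = -6*exp(5*t) + exp(t) + 4*exp(-5*t)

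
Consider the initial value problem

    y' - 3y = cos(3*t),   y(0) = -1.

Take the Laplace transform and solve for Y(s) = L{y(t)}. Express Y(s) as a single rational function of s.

Laplace-transform each side.
Using L{y'} = sY - y(0) = sY - (-1), the left side becomes (s - 3)Y - (-1).
The right side is L{cos(3*t)} = s/(s^2 + 9).
So (s - 3)Y = s/(s^2 + 9) + (-1).
Isolate Y and clear denominators.

Y(s) = (-s^2 + s - 9)/(s^3 - 3*s^2 + 9*s - 27)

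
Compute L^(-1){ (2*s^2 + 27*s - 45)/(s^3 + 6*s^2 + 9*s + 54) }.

-sin(3*t) + 5*cos(3*t) - 3*exp(-6*t)

Factor the denominator: s^3 + 6*s^2 + 9*s + 54 = (s + 6)*(s^2 + 9).
Partial fraction decomposition gives [-3/(s + 6)] + [5*s/(s^2 + 9)] + [-3/(s^2 + 9)].
Invert each term: -3/(s + 6) ↔ -3e^(-6t); 5·s/(s^2 + 9) ↔ 5cos(3t); -1·3/(s^2 + 9) ↔ -sin(3t).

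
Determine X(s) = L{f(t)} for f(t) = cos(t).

X(s) = s/(s^2 + 1)

L{cos(t)} = s/(s^2 + 1).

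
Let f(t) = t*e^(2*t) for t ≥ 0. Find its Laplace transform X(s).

L{e^(2t)} = 1/(s - 2).
Then apply L{t·g(t)} = -d/ds[G(s)] with G(s) = 1/(s - 2):
differentiating 1 time and applying the sign gives (s - 2)^(-2).

X(s) = (s - 2)^(-2)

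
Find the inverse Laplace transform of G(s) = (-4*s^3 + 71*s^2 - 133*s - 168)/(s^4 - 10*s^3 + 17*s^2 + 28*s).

6*exp(7*t) - 3*exp(4*t) - 6 - exp(-t)

Factor the denominator: s^4 - 10*s^3 + 17*s^2 + 28*s = s*(s - 7)*(s - 4)*(s + 1).
Partial fraction decomposition gives [-6/s] + [-1/(s + 1)] + [6/(s - 7)] + [-3/(s - 4)].
Invert each term: -6/(s - 0) ↔ -6e^(0t); -1/(s + 1) ↔ -e^(-t); 6/(s - 7) ↔ 6e^(7t); -3/(s - 4) ↔ -3e^(4t).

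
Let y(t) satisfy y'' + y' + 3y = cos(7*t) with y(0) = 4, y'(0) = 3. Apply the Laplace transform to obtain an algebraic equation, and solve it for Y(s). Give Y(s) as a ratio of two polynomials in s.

Take the Laplace transform of both sides.
With L{y''} = s^2 Y - s·y(0) - y'(0) and L{y'} = sY - y(0), with y(0) = 4, y'(0) = 3: the LHS transforms to (s^2 + s + 3)Y - (4*s + 7).
The right side is L{cos(7*t)} = s/(s^2 + 49).
So (s^2 + s + 3)Y = s/(s^2 + 49) + (4*s + 7).
Divide through and combine into a single rational function.

Y(s) = (4*s^3 + 7*s^2 + 197*s + 343)/(s^4 + s^3 + 52*s^2 + 49*s + 147)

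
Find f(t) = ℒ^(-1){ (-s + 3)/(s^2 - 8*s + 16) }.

Factor the denominator: s^2 - 8*s + 16 = (s - 4)^2.
Partial fraction decomposition gives [-1/(s - 4)] + [-1/(s - 4)^2].
Invert each term: -1/(s - 4) ↔ -e^(4t); -1/(s - 4)^2 ↔ -t·e^(4t).

f(t) = -t*exp(4*t) - exp(4*t)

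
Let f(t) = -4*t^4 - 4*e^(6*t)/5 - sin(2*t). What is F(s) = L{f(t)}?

Apply the Laplace transform termwise.
(-4)·[L{t^4} = 4!/s^5 = 24/s^5]; (-4/5)·[L{e^(6t)} = 1/(s - 6)]; (-1)·[L{sin(2t)} = 2/(s^2 + 4)].

F(s) = -2/(s^2 + 4) - 4/(5*(s - 6)) - 96/s^5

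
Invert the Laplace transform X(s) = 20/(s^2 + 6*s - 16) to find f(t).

f(t) = 4*exp(-3*t)*sinh(5*t)

Rewrite the denominator: s^2 + 6*s - 16 = (s + 3)^2 - 25.
The form in (s + 3) signals a first-shifting-theorem factor e^(-3t).
Since L{sinh(5t)} = 5/(s^2 - 25), the inverse is e^(-3*t)*sinh(5*t), scaled by 4.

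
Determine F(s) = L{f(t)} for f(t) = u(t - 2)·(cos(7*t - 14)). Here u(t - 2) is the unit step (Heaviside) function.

By the second shifting theorem, L{u(t - c)·g(t - c)} = e^(-cs)·G(s) with c = 2 and G(s) = L{g(t)}.
L{cos(7t)} = s/(s^2 + 49).

F(s) = s*exp(-2*s)/(s^2 + 49)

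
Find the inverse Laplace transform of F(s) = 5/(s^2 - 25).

sinh(5*t)

Since L{sinh(5t)} = 5/(s^2 - 25), the inverse is sinh(5*t).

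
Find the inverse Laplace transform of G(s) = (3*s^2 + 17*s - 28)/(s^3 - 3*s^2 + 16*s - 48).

Factor the denominator: s^3 - 3*s^2 + 16*s - 48 = (s - 3)*(s^2 + 16).
Partial fraction decomposition gives [2/(s - 3)] + [s/(s^2 + 16)] + [20/(s^2 + 16)].
Invert each term: 2/(s - 3) ↔ 2e^(3t); 1·s/(s^2 + 16) ↔ cos(4t); 5·4/(s^2 + 16) ↔ 5sin(4t).

2*exp(3*t) + 5*sin(4*t) + cos(4*t)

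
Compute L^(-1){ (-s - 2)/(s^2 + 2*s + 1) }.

Factor the denominator: s^2 + 2*s + 1 = (s + 1)^2.
Partial fraction decomposition gives [-1/(s + 1)] + [-1/(s + 1)^2].
Invert each term: -1/(s + 1) ↔ -e^(-t); -1/(s + 1)^2 ↔ -t·e^(-t).

-t*exp(-t) - exp(-t)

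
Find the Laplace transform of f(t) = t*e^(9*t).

L{e^(9t)} = 1/(s - 9).
Then apply L{t·g(t)} = -d/ds[G(s)] with G(s) = 1/(s - 9):
differentiating 1 time and applying the sign gives (s - 9)^(-2).

(s - 9)^(-2)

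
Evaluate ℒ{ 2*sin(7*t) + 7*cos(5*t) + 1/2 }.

By linearity of the Laplace transform, transform each term separately.
L{1/2} = (1/2)/s; (7)·[L{cos(5t)} = s/(s^2 + 25)]; (2)·[L{sin(7t)} = 7/(s^2 + 49)].

7*s/(s^2 + 25) + 14/(s^2 + 49) + 1/(2*s)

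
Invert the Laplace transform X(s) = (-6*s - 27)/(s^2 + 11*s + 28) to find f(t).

f(t) = -exp(-4*t) - 5*exp(-7*t)

Factor the denominator: s^2 + 11*s + 28 = (s + 4)*(s + 7).
Partial fraction decomposition gives [-1/(s + 4)] + [-5/(s + 7)].
Invert each term: -1/(s + 4) ↔ -e^(-4t); -5/(s + 7) ↔ -5e^(-7t).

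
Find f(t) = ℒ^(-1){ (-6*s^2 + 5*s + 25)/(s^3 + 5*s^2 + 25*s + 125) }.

f(t) = 4*sin(5*t) - 3*cos(5*t) - 3*exp(-5*t)

Factor the denominator: s^3 + 5*s^2 + 25*s + 125 = (s + 5)*(s^2 + 25).
Partial fraction decomposition gives [-3/(s + 5)] + [-3*s/(s^2 + 25)] + [20/(s^2 + 25)].
Invert each term: -3/(s + 5) ↔ -3e^(-5t); -3·s/(s^2 + 25) ↔ -3cos(5t); 4·5/(s^2 + 25) ↔ 4sin(5t).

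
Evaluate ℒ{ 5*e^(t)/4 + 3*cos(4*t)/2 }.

3*s/(2*(s^2 + 16)) + 5/(4*(s - 1))

Apply the Laplace transform termwise.
(5/4)·[L{e^(t)} = 1/(s - 1)]; (3/2)·[L{cos(4t)} = s/(s^2 + 16)].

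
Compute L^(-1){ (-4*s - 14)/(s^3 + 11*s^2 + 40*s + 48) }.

-2*t*exp(-4*t) - 2*exp(-3*t) + 2*exp(-4*t)

Factor the denominator: s^3 + 11*s^2 + 40*s + 48 = (s + 3)*(s + 4)^2.
Partial fraction decomposition gives [2/(s + 4)] + [-2/(s + 4)^2] + [-2/(s + 3)].
Invert each term: 2/(s + 4) ↔ 2e^(-4t); -2/(s + 4)^2 ↔ -2t·e^(-4t); -2/(s + 3) ↔ -2e^(-3t).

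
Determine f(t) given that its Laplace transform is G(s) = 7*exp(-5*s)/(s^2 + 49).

f(t) = Heaviside(t - 5)*(sin(7*t - 35))

The factor e^(-5s) signals a time shift by c = 5 (second shifting theorem).
L{sin(7t)} = 7/(s^2 + 49), so L^-1{7/(s^2 + 49)} = sin(7*t).
Hence the inverse is u(t - 5) times that function evaluated at t - 5.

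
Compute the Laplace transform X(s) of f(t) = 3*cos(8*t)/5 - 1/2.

X(s) = 3*s/(5*(s^2 + 64)) - 1/(2*s)

Apply the Laplace transform termwise.
(3/5)·[L{cos(8t)} = s/(s^2 + 64)]; L{-1/2} = (-1/2)/s.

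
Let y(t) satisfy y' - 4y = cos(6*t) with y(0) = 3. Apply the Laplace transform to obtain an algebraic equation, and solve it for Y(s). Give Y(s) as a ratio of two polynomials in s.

Transform both sides with L{·}.
The derivative rules (L{y'} = sY - y(0) = sY - 3) turn the left side into (s - 4)Y - (3).
The right side is L{cos(6*t)} = s/(s^2 + 36).
So (s - 4)Y = s/(s^2 + 36) + (3).
Solve for Y(s) and write it as one ratio of polynomials.

Y(s) = (3*s^2 + s + 108)/(s^3 - 4*s^2 + 36*s - 144)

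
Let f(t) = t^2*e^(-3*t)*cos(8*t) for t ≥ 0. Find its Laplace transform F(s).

L{cos(8t)} = s/(s^2 + 64).
Multiplying by e^(-3t) shifts s → s + 3, so L{e^(-3*t)*cos(8*t)} = (s + 3)/((s + 3)^2 + 64).
Then apply L{t^2·g(t)} = (-1)^2 d^2/ds^2[G(s)] with G(s) = (s + 3)/((s + 3)^2 + 64):
differentiating 2 times and applying the sign gives 2*(s + 3)*(s^2 + 6*s - 183)/(s^2 + 6*s + 73)^3.

F(s) = 2*(s + 3)*(s^2 + 6*s - 183)/(s^2 + 6*s + 73)^3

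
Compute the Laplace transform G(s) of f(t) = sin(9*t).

L{sin(9t)} = 9/(s^2 + 81).

G(s) = 9/(s^2 + 81)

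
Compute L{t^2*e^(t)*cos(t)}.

2*(s - 1)*(s^2 - 2*s - 2)/(s^2 - 2*s + 2)^3

L{cos(t)} = s/(s^2 + 1).
Multiplying by e^(t) shifts s → s - 1, so L{e^(t)*cos(t)} = (s - 1)/((s - 1)^2 + 1).
Then apply L{t^2·g(t)} = (-1)^2 d^2/ds^2[G(s)] with G(s) = (s - 1)/((s - 1)^2 + 1):
differentiating 2 times and applying the sign gives 2*(s - 1)*(s^2 - 2*s - 2)/(s^2 - 2*s + 2)^3.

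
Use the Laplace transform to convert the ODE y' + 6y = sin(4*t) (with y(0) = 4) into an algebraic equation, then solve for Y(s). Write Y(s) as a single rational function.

Laplace-transform each side.
Using L{y'} = sY - y(0) = sY - 4, the left side becomes (s + 6)Y - (4).
The right side is L{sin(4*t)} = 4/(s^2 + 16).
So (s + 6)Y = 4/(s^2 + 16) + (4).
Solve for Y(s) and write it as one ratio of polynomials.

Y(s) = (4*s^2 + 68)/(s^3 + 6*s^2 + 16*s + 96)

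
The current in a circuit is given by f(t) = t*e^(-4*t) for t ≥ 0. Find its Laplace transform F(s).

F(s) = (s + 4)^(-2)

L{e^(-4t)} = 1/(s + 4).
Then apply L{t·g(t)} = -d/ds[G(s)] with G(s) = 1/(s + 4):
differentiating 1 time and applying the sign gives (s + 4)^(-2).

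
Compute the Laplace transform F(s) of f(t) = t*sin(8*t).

L{sin(8t)} = 8/(s^2 + 64).
Then apply L{t·g(t)} = -d/ds[G(s)] with G(s) = 8/(s^2 + 64):
differentiating 1 time and applying the sign gives 16*s/(s^2 + 64)^2.

F(s) = 16*s/(s^2 + 64)^2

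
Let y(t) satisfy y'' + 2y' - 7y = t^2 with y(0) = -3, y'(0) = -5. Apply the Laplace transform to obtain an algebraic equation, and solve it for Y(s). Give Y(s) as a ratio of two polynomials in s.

Apply the Laplace transform to the equation.
Using L{y''} = s^2 Y - s·y(0) - y'(0) and L{y'} = sY - y(0), with y(0) = -3, y'(0) = -5, the left side becomes (s^2 + 2*s - 7)Y - (-3*s - 11).
The right side is L{t^2} = 2/s^3.
So (s^2 + 2*s - 7)Y = 2/s^3 + (-3*s - 11).
Solve for Y(s) and write it as one ratio of polynomials.

Y(s) = (-3*s^4 - 11*s^3 + 2)/(s^5 + 2*s^4 - 7*s^3)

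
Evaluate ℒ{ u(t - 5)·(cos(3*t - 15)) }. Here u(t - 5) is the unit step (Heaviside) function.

By the second shifting theorem, L{u(t - c)·g(t - c)} = e^(-cs)·H(s) with c = 5 and H(s) = L{g(t)}.
L{cos(3t)} = s/(s^2 + 9).

s*exp(-5*s)/(s^2 + 9)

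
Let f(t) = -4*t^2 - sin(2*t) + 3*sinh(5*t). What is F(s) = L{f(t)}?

By linearity of the Laplace transform, transform each term separately.
(-4)·[L{t^2} = 2!/s^3 = 2/s^3]; (-1)·[L{sin(2t)} = 2/(s^2 + 4)]; (3)·[L{sinh(5t)} = 5/(s^2 - 25)].

F(s) = -2/(s^2 + 4) + 15/(s^2 - 25) - 8/s^3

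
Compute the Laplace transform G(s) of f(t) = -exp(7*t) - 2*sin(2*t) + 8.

Apply the Laplace transform termwise.
(-2)·[L{sin(2t)} = 2/(s^2 + 4)]; L{8} = 8/s; (-1)·[L{e^(7t)} = 1/(s - 7)].

G(s) = -4/(s^2 + 4) - 1/(s - 7) + 8/s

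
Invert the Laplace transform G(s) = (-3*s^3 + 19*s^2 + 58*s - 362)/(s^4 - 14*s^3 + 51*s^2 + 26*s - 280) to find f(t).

f(t) = -exp(7*t) - 2*exp(5*t) - exp(4*t) + exp(-2*t)

Factor the denominator: s^4 - 14*s^3 + 51*s^2 + 26*s - 280 = (s - 7)*(s - 5)*(s - 4)*(s + 2).
Partial fraction decomposition gives [1/(s + 2)] + [-2/(s - 5)] + [-1/(s - 7)] + [-1/(s - 4)].
Invert each term: 1/(s + 2) ↔ e^(-2t); -2/(s - 5) ↔ -2e^(5t); -1/(s - 7) ↔ -e^(7t); -1/(s - 4) ↔ -e^(4t).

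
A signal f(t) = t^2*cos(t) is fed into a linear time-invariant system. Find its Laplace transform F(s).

F(s) = 2*s*(s^2 - 3)/(s^2 + 1)^3

L{cos(t)} = s/(s^2 + 1).
Then apply L{t^2·g(t)} = (-1)^2 d^2/ds^2[G(s)] with G(s) = s/(s^2 + 1):
differentiating 2 times and applying the sign gives 2*s*(s^2 - 3)/(s^2 + 1)^3.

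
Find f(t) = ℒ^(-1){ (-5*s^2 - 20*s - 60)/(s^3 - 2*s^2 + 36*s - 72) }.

f(t) = -3*exp(2*t) - 4*sin(6*t) - 2*cos(6*t)

Factor the denominator: s^3 - 2*s^2 + 36*s - 72 = (s - 2)*(s^2 + 36).
Partial fraction decomposition gives [-3/(s - 2)] + [-2*s/(s^2 + 36)] + [-24/(s^2 + 36)].
Invert each term: -3/(s - 2) ↔ -3e^(2t); -2·s/(s^2 + 36) ↔ -2cos(6t); -4·6/(s^2 + 36) ↔ -4sin(6t).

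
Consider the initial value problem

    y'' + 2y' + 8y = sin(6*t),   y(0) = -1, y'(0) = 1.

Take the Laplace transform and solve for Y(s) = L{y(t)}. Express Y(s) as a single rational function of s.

Apply the Laplace transform to the equation.
The derivative rules (L{y''} = s^2 Y - s·y(0) - y'(0) and L{y'} = sY - y(0), with y(0) = -1, y'(0) = 1) turn the left side into (s^2 + 2*s + 8)Y - (-s - 1).
The right side is L{sin(6*t)} = 6/(s^2 + 36).
So (s^2 + 2*s + 8)Y = 6/(s^2 + 36) + (-s - 1).
Divide through and combine into a single rational function.

Y(s) = (-s^3 - s^2 - 36*s - 30)/(s^4 + 2*s^3 + 44*s^2 + 72*s + 288)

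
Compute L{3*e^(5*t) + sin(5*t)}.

5/(s^2 + 25) + 3/(s - 5)

Apply the Laplace transform termwise.
(3)·[L{e^(5t)} = 1/(s - 5)]; L{sin(5t)} = 5/(s^2 + 25).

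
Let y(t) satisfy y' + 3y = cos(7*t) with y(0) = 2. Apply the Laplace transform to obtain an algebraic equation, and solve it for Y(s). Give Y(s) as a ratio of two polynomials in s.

Y(s) = (2*s^2 + s + 98)/(s^3 + 3*s^2 + 49*s + 147)

Apply the Laplace transform to the equation.
With L{y'} = sY - y(0) = sY - 2: the LHS transforms to (s + 3)Y - (2).
The right side is L{cos(7*t)} = s/(s^2 + 49).
So (s + 3)Y = s/(s^2 + 49) + (2).
Solve for Y(s) and write it as one ratio of polynomials.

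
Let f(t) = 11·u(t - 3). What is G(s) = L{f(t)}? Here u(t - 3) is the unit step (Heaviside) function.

By the second shifting theorem, L{u(t - c)·g(t - c)} = e^(-cs)·H(s) with c = 3 and H(s) = L{g(t)}.
L{11} = 11/s.

G(s) = 11*exp(-3*s)/s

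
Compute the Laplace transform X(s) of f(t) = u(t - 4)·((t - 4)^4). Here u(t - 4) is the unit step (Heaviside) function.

X(s) = 24*exp(-4*s)/s^5

By the second shifting theorem, L{u(t - c)·g(t - c)} = e^(-cs)·G(s) with c = 4 and G(s) = L{g(t)}.
L{t^4} = 4!/s^5 = 24/s^5.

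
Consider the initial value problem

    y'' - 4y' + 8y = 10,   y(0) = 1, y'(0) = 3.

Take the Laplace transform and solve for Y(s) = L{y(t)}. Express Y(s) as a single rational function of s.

Laplace-transform each side.
With L{y''} = s^2 Y - s·y(0) - y'(0) and L{y'} = sY - y(0), with y(0) = 1, y'(0) = 3: the LHS transforms to (s^2 - 4*s + 8)Y - (s - 1).
The right side is L{10} = 10/s.
So (s^2 - 4*s + 8)Y = 10/s + (s - 1).
Solve for Y(s) and write it as one ratio of polynomials.

Y(s) = (s^2 - s + 10)/(s^3 - 4*s^2 + 8*s)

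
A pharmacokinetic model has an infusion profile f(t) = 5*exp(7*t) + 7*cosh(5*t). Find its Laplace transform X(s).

X(s) = 7*s/(s^2 - 25) + 5/(s - 7)

By linearity of the Laplace transform, transform each term separately.
(7)·[L{cosh(5t)} = s/(s^2 - 25)]; (5)·[L{e^(7t)} = 1/(s - 7)].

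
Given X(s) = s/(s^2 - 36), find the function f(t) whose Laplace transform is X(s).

f(t) = cosh(6*t)

Since L{cosh(6t)} = s/(s^2 - 36), the inverse is cosh(6*t).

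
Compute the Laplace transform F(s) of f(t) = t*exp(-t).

L{e^(-t)} = 1/(s + 1).
Then apply L{t·g(t)} = -d/ds[G(s)] with G(s) = 1/(s + 1):
differentiating 1 time and applying the sign gives (s + 1)^(-2).

F(s) = (s + 1)^(-2)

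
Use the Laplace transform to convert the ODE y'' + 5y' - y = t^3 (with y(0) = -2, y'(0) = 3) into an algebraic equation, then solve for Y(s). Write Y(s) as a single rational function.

Take the Laplace transform of both sides.
Using L{y''} = s^2 Y - s·y(0) - y'(0) and L{y'} = sY - y(0), with y(0) = -2, y'(0) = 3, the left side becomes (s^2 + 5*s - 1)Y - (-2*s - 7).
The right side is L{t^3} = 6/s^4.
So (s^2 + 5*s - 1)Y = 6/s^4 + (-2*s - 7).
Isolate Y and clear denominators.

Y(s) = (-2*s^5 - 7*s^4 + 6)/(s^6 + 5*s^5 - s^4)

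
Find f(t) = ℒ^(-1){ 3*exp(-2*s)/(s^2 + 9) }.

f(t) = Heaviside(t - 2)*(sin(3*t - 6))

The factor e^(-2s) signals a time shift by c = 2 (second shifting theorem).
L{sin(3t)} = 3/(s^2 + 9), so L^-1{3/(s^2 + 9)} = sin(3*t).
Hence the inverse is u(t - 2) times that function evaluated at t - 2.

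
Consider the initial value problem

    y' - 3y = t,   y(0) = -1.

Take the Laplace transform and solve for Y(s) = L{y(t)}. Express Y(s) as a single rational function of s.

Y(s) = (-s^2 + 1)/(s^3 - 3*s^2)

Take the Laplace transform of both sides.
With L{y'} = sY - y(0) = sY - (-1): the LHS transforms to (s - 3)Y - (-1).
The right side is L{t} = s^(-2).
So (s - 3)Y = s^(-2) + (-1).
Isolate Y and clear denominators.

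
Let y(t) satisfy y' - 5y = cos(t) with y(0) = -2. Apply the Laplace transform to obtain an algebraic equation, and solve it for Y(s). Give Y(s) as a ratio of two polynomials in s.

Transform both sides with L{·}.
The derivative rules (L{y'} = sY - y(0) = sY - (-2)) turn the left side into (s - 5)Y - (-2).
The right side is L{cos(t)} = s/(s^2 + 1).
So (s - 5)Y = s/(s^2 + 1) + (-2).
Divide through and combine into a single rational function.

Y(s) = (-2*s^2 + s - 2)/(s^3 - 5*s^2 + s - 5)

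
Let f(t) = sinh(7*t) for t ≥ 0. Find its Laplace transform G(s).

G(s) = 7/(s^2 - 49)

L{sinh(7t)} = 7/(s^2 - 49).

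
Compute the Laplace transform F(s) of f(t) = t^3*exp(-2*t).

F(s) = 6/(s + 2)^4

L{t^3} = 3!/s^4 = 6/s^4.
By the first shifting theorem, multiplying by e^(-2t) replaces s with s + 2.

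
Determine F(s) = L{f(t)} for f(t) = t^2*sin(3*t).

L{sin(3t)} = 3/(s^2 + 9).
Then apply L{t^2·g(t)} = (-1)^2 d^2/ds^2[G(s)] with G(s) = 3/(s^2 + 9):
differentiating 2 times and applying the sign gives 18*(s^2 - 3)/(s^2 + 9)^3.

F(s) = 18*(s^2 - 3)/(s^2 + 9)^3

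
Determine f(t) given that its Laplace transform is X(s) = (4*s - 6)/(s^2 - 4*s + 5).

Complete the square in the denominator: s^2 - 4*s + 5 = (s - 2)^2 + 1^2.
Split the numerator to match: 4*s - 6 = 4·(s - 2) + 2·1.
Invert each term: 4·(s - 2)/((s - 2)^2 + 1) ↔ 4e^(2t)cos(t); 2·1/((s - 2)^2 + 1) ↔ 2e^(2t)sin(t).

f(t) = 2*exp(2*t)*sin(t) + 4*exp(2*t)*cos(t)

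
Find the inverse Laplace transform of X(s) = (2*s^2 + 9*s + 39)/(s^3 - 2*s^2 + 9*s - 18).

5*exp(2*t) + sin(3*t) - 3*cos(3*t)

Factor the denominator: s^3 - 2*s^2 + 9*s - 18 = (s - 2)*(s^2 + 9).
Partial fraction decomposition gives [5/(s - 2)] + [-3*s/(s^2 + 9)] + [3/(s^2 + 9)].
Invert each term: 5/(s - 2) ↔ 5e^(2t); -3·s/(s^2 + 9) ↔ -3cos(3t); 1·3/(s^2 + 9) ↔ sin(3t).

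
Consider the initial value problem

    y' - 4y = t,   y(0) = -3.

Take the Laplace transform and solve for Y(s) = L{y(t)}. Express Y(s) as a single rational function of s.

Transform both sides with L{·}.
Using L{y'} = sY - y(0) = sY - (-3), the left side becomes (s - 4)Y - (-3).
The right side is L{t} = s^(-2).
So (s - 4)Y = s^(-2) + (-3).
Divide through and combine into a single rational function.

Y(s) = (-3*s^2 + 1)/(s^3 - 4*s^2)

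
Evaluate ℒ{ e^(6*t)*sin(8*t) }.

L{sin(8t)} = 8/(s^2 + 64).
By the first shifting theorem, multiplying by e^(6t) replaces s with s - 6.

8/((s - 6)^2 + 64)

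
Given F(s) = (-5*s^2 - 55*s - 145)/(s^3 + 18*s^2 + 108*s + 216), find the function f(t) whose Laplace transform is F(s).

f(t) = 5*t^2*exp(-6*t)/2 + 5*t*exp(-6*t) - 5*exp(-6*t)

Factor the denominator: s^3 + 18*s^2 + 108*s + 216 = (s + 6)^3.
Partial fraction decomposition gives [-5/(s + 6)] + [5/(s + 6)^2] + [5/(s + 6)^3].
Invert each term: -5/(s + 6) ↔ -5e^(-6t); 5/(s + 6)^2 ↔ 5t·e^(-6t); 5/(s + 6)^3 ↔ (5/2)t^2·e^(-6t).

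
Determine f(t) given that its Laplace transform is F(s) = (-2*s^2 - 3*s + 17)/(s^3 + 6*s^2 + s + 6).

Factor the denominator: s^3 + 6*s^2 + s + 6 = (s + 6)*(s^2 + 1).
Partial fraction decomposition gives [-1/(s + 6)] + [-s/(s^2 + 1)] + [3/(s^2 + 1)].
Invert each term: -1/(s + 6) ↔ -e^(-6t); -1·s/(s^2 + 1) ↔ -cos(t); 3·1/(s^2 + 1) ↔ 3sin(t).

f(t) = 3*sin(t) - cos(t) - exp(-6*t)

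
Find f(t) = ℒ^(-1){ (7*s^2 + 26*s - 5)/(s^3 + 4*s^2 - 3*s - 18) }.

Factor the denominator: s^3 + 4*s^2 - 3*s - 18 = (s - 2)*(s + 3)^2.
Partial fraction decomposition gives [4/(s + 3)] + [4/(s + 3)^2] + [3/(s - 2)].
Invert each term: 4/(s + 3) ↔ 4e^(-3t); 4/(s + 3)^2 ↔ 4t·e^(-3t); 3/(s - 2) ↔ 3e^(2t).

f(t) = 4*t*exp(-3*t) + 3*exp(2*t) + 4*exp(-3*t)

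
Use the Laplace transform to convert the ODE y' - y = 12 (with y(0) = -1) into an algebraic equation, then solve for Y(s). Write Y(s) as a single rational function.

Apply the Laplace transform to the equation.
With L{y'} = sY - y(0) = sY - (-1): the LHS transforms to (s - 1)Y - (-1).
The right side is L{12} = 12/s.
So (s - 1)Y = 12/s + (-1).
Isolate Y and clear denominators.

Y(s) = (-s + 12)/(s^2 - s)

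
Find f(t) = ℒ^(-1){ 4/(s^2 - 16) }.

f(t) = sinh(4*t)

Since L{sinh(4t)} = 4/(s^2 - 16), the inverse is sinh(4*t).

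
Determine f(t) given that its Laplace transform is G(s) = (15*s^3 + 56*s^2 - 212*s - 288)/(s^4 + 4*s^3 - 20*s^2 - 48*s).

Factor the denominator: s^4 + 4*s^3 - 20*s^2 - 48*s = s*(s - 4)*(s + 2)*(s + 6).
Partial fraction decomposition gives [3/(s - 4)] + [5/(s + 2)] + [1/(s + 6)] + [6/s].
Invert each term: 3/(s - 4) ↔ 3e^(4t); 5/(s + 2) ↔ 5e^(-2t); 1/(s + 6) ↔ e^(-6t); 6/(s - 0) ↔ 6e^(0t).

f(t) = 3*exp(4*t) + 6 + 5*exp(-2*t) + exp(-6*t)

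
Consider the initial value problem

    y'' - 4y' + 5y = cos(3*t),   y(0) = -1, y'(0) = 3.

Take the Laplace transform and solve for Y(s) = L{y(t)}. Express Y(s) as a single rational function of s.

Y(s) = (-s^3 + 7*s^2 - 8*s + 63)/(s^4 - 4*s^3 + 14*s^2 - 36*s + 45)

Take the Laplace transform of both sides.
Using L{y''} = s^2 Y - s·y(0) - y'(0) and L{y'} = sY - y(0), with y(0) = -1, y'(0) = 3, the left side becomes (s^2 - 4*s + 5)Y - (-s + 7).
The right side is L{cos(3*t)} = s/(s^2 + 9).
So (s^2 - 4*s + 5)Y = s/(s^2 + 9) + (-s + 7).
Solve for Y(s) and write it as one ratio of polynomials.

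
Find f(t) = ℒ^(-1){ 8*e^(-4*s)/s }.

f(t) = Heaviside(t - 4)*(8)

The factor e^(-4s) signals a time shift by c = 4 (second shifting theorem).
L{8} = 8/s, so L^-1{8/s} = 8.
Hence the inverse is u(t - 4) times that function evaluated at t - 4.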